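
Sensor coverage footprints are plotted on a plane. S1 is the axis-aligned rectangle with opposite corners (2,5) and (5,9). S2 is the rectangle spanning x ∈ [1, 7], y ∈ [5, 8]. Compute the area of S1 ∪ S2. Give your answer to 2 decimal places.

By inclusion–exclusion:
Individual areas: |S1| = 12, |S2| = 18.
|S1∩S2|: x∈[2,5], y∈[5,8] → 3·3 = 9.
|S1 ∪ S2| = 30 − 9 = 21.00.

21.00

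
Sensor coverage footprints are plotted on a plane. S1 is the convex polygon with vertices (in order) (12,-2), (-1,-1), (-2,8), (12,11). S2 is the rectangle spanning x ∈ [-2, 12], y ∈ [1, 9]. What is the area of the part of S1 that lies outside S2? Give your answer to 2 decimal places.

42.06

|S1| = 149, |S1∩S2| = 106.9444.
|S1 ∖ S2| = |S1| − |S1∩S2| = 149 − 106.9444 = 42.06.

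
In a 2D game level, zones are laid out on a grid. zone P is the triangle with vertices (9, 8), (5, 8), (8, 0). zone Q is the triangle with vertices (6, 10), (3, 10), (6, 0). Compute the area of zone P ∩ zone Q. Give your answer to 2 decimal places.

The intersection is the polygon with vertices (5,8), (6,8), (6,5.333).
By the shoelace formula its area is 1.33.

1.33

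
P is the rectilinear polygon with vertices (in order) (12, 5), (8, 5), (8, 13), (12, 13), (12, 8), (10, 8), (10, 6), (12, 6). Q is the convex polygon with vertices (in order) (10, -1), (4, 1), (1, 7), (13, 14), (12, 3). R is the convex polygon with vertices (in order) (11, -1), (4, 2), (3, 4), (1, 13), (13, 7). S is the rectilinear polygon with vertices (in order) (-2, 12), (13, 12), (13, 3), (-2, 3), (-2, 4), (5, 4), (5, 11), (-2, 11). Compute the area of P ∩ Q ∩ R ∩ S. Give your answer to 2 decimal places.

The intersection is the polygon with vertices (11,8), (10,8), (10,6), (12,6), (12,5), (8,5), (8,9.5).
By the shoelace formula its area is 10.25.

10.25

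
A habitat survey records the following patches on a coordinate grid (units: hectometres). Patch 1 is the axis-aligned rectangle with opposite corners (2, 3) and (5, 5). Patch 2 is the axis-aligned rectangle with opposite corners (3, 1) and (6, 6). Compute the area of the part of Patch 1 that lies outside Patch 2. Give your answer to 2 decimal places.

|Patch 1∩Patch 2|: x∈[3,5], y∈[3,5] → 2·2 = 4.
|Patch 1| = 6.
|Patch 1 ∖ Patch 2| = |Patch 1| − |Patch 1∩Patch 2| = 6 − 4 = 2.00.

2.00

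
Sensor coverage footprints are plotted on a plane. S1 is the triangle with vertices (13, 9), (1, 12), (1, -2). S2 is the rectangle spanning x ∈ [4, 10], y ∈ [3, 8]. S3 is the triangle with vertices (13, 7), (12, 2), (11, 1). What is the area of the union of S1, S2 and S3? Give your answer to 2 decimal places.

By inclusion–exclusion:
Individual areas: |S1| = 84, |S2| = 30, |S3| = 2.
|S1∩S2| = 24.2386.
|S1∩S3| = 0.
|S2∩S3| = 0.
|S1∩S2∩S3| = 0.
|S1 ∪ S2 ∪ S3| = 116 − 24.2386 + 0 = 91.76.

91.76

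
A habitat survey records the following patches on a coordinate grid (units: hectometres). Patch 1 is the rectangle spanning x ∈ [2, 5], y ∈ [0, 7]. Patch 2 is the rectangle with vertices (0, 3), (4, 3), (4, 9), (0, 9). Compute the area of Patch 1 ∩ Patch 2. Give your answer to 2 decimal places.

|Patch 1∩Patch 2|: x∈[2,4], y∈[3,7] → 2·4 = 8.

8.00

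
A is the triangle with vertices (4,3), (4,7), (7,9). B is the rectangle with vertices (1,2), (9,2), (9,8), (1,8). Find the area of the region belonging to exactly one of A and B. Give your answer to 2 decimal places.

|A| = 6, |B| = 48, |A∩B| = 5.5.
|A △ B| = |A| + |B| − 2·|A∩B| = 6 + 48 − 11 = 43.00.

43.00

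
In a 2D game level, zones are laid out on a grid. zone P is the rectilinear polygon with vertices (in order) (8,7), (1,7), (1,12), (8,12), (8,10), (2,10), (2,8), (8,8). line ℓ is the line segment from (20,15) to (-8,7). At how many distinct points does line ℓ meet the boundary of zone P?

4

The segment meets the boundary at (1,9.571), (2.5,10), (8,11.571), (2,9.857).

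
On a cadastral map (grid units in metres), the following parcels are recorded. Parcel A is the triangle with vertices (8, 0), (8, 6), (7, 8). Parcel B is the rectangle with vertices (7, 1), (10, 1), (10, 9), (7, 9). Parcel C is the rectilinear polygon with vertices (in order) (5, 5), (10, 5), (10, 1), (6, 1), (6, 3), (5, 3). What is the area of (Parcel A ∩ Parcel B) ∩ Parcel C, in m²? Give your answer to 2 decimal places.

The region (Parcel A ∩ Parcel B) ∩ Parcel C is the polygon with vertices (8,1), (7.875,1), (7.375,5), (8,5).
By the shoelace formula its area is 1.50.

1.50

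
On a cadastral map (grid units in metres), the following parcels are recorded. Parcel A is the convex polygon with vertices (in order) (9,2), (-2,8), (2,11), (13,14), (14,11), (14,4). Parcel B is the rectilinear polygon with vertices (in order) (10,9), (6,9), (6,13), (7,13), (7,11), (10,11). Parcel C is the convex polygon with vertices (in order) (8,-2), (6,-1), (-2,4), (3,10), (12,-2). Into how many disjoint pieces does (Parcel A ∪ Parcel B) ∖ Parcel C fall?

1

(Parcel A ∪ Parcel B) ∖ Parcel C is a single connected region.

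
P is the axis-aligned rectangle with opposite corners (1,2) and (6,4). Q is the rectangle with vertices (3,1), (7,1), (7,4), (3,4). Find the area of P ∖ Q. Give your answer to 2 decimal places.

4.00

|P∩Q|: x∈[3,6], y∈[2,4] → 3·2 = 6.
|P| = 10.
|P ∖ Q| = |P| − |P∩Q| = 10 − 6 = 4.00.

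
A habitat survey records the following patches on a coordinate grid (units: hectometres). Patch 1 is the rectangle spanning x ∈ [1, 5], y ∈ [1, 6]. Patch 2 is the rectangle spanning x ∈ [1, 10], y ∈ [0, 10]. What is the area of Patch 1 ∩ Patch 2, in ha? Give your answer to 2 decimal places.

20.00

|Patch 1∩Patch 2|: x∈[1,5], y∈[1,6] → 4·5 = 20.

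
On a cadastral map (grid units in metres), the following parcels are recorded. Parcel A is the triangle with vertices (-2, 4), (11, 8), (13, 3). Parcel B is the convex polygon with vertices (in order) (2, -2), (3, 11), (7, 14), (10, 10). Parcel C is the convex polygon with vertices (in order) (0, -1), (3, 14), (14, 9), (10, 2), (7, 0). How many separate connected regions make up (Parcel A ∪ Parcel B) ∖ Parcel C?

(Parcel A ∪ Parcel B) ∖ Parcel C splits into 4 disjoint pieces (area 3.2531, area 2.8463, area 0.5447, area 1.7715).

4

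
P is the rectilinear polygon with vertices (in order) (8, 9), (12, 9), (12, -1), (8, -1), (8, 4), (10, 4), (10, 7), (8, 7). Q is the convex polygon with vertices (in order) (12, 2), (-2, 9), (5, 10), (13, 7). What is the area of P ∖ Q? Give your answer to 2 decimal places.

19.50

|P| = 34, |P∩Q| = 14.5.
|P ∖ Q| = |P| − |P∩Q| = 34 − 14.5 = 19.50.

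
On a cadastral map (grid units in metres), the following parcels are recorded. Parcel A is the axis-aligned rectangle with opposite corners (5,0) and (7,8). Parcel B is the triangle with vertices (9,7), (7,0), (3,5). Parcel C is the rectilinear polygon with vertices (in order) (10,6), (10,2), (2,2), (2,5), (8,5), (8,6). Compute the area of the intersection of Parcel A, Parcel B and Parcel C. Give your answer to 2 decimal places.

5.90

The intersection is the polygon with vertices (5,2.5), (5,5), (7,5), (7,2), (5.4,2).
By the shoelace formula its area is 5.90.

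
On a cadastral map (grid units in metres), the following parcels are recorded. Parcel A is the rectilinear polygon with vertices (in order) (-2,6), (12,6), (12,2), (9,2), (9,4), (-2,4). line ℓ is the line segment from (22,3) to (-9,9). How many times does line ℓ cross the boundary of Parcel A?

2

The segment meets the boundary at (6.5,6), (12,4.935).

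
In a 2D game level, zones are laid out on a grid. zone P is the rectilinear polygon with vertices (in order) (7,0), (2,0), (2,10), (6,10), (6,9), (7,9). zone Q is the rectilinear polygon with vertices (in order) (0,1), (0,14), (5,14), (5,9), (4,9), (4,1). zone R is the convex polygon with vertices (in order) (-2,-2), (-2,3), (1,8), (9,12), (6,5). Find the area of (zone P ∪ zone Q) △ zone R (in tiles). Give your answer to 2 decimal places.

|zone P ∪ zone Q| = 87.
|(zone P ∪ zone Q) ∩ zone R| = 40.8571.
|(zone P ∪ zone Q) △ zone R| = 87 + 59 − 81.7143 = 64.29.

64.29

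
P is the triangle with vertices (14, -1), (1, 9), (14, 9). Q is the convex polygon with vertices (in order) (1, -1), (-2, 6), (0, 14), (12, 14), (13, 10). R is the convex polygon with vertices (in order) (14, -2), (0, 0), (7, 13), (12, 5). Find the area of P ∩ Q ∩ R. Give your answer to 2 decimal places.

The intersection is the polygon with vertices (9.5,9), (10.377,7.596), (6.932,4.437), (3.72,6.908), (4.846,9).
By the shoelace formula its area is 19.17.

19.17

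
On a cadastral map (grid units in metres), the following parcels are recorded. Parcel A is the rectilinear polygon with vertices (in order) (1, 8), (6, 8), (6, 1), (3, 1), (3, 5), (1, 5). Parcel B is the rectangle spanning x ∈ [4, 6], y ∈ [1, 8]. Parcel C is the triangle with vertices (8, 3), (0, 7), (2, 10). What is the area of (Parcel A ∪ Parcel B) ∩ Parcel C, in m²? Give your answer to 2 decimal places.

10.70

The region (Parcel A ∪ Parcel B) ∩ Parcel C is the polygon with vertices (6,4), (1,6.5), (1,8), (3.714,8), (6,5.333).
By the shoelace formula its area is 10.70.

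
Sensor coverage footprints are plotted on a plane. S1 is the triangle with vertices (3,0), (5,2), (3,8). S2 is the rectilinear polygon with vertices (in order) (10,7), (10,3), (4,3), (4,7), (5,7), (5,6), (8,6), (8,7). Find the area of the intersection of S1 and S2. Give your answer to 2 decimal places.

0.67

The intersection is the polygon with vertices (4.667,3), (4,3), (4,5).
By the shoelace formula its area is 0.67.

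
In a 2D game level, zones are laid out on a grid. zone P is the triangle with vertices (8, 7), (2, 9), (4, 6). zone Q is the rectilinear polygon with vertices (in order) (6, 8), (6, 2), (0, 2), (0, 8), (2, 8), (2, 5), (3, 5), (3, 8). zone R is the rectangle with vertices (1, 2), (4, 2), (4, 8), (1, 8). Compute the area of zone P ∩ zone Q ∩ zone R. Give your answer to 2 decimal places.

The intersection is the polygon with vertices (3,7.5), (3,8), (4,8), (4,6).
By the shoelace formula its area is 1.25.

1.25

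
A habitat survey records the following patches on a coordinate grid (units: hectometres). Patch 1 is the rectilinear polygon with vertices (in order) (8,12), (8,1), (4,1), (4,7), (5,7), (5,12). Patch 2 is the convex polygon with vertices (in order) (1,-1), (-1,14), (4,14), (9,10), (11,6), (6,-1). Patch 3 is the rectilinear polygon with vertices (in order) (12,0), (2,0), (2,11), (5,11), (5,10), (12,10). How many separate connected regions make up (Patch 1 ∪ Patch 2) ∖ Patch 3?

(Patch 1 ∪ Patch 2) ∖ Patch 3 is a single connected region.

1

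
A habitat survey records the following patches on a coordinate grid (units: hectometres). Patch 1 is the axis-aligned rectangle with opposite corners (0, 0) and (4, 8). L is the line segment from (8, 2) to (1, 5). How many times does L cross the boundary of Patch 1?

1

The segment meets the boundary at (4,3.714).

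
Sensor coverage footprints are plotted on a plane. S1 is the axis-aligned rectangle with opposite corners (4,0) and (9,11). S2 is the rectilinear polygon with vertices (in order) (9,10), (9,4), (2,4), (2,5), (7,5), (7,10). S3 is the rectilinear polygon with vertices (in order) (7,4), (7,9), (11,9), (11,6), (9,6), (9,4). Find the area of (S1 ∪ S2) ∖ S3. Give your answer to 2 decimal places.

47.00

|S1 ∪ S2| = 57.
|(S1 ∪ S2) ∩ S3| = 10.
|(S1 ∪ S2) ∖ S3| = 57 − 10 = 47.00.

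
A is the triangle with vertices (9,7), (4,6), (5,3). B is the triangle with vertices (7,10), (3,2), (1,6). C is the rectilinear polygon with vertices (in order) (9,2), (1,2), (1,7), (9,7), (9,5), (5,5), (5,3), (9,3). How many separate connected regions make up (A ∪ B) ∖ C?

2

(A ∪ B) ∖ C splits into 2 disjoint pieces (area 2, area 4.5).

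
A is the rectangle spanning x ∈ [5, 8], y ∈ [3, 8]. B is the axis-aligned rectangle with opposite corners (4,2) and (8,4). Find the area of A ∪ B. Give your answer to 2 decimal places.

By inclusion–exclusion:
Individual areas: |A| = 15, |B| = 8.
|A∩B|: x∈[5,8], y∈[3,4] → 3·1 = 3.
|A ∪ B| = 23 − 3 = 20.00.

20.00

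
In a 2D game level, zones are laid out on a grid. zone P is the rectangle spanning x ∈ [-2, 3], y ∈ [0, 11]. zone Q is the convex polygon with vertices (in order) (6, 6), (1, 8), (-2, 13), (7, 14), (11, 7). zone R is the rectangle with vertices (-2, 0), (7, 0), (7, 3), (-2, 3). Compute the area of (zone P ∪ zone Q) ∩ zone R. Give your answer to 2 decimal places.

The region (zone P ∪ zone Q) ∩ zone R is the polygon with vertices (-2,0), (-2,3), (3,3), (3,0).
By the shoelace formula its area is 15.00.

15.00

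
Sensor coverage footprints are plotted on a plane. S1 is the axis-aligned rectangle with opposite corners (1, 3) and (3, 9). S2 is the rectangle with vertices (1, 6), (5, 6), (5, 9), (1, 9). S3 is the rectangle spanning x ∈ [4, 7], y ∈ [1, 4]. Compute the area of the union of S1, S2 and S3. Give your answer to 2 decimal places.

27.00

By inclusion–exclusion:
Individual areas: |S1| = 12, |S2| = 12, |S3| = 9.
|S1∩S2|: x∈[1,3], y∈[6,9] → 2·3 = 6.
|S1∩S3| = 0 (no overlap).
|S2∩S3| = 0 (no overlap).
|S1∩S2∩S3| = 0.
|S1 ∪ S2 ∪ S3| = 33 − 6 + 0 = 27.00.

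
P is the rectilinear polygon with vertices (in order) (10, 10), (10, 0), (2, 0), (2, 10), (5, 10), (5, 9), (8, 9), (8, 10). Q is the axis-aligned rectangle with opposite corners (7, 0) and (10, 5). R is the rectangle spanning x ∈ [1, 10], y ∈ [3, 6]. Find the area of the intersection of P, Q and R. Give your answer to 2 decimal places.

The intersection is the polygon with vertices (7,5), (10,5), (10,3), (7,3).
By the shoelace formula its area is 6.00.

6.00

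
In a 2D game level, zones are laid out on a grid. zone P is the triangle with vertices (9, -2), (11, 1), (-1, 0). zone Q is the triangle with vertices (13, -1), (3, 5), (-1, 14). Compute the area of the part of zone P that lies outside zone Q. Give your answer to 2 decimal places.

16.68

|zone P| = 17, |zone P∩zone Q| = 0.3159.
|zone P ∖ zone Q| = |zone P| − |zone P∩zone Q| = 17 − 0.3159 = 16.68.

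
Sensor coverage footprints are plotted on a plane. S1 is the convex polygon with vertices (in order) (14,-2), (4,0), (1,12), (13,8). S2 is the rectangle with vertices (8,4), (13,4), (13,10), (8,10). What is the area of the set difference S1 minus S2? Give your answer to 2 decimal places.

90.83

|S1| = 115, |S1∩S2| = 24.1667.
|S1 ∖ S2| = |S1| − |S1∩S2| = 115 − 24.1667 = 90.83.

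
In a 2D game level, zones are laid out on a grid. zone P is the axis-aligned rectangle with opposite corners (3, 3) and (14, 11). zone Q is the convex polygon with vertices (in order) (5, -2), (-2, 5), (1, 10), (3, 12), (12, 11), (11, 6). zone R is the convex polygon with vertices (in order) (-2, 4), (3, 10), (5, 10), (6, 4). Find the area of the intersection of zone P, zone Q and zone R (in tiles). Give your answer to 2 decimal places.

15.00

The intersection is the polygon with vertices (3,10), (5,10), (6,4), (3,4).
By the shoelace formula its area is 15.00.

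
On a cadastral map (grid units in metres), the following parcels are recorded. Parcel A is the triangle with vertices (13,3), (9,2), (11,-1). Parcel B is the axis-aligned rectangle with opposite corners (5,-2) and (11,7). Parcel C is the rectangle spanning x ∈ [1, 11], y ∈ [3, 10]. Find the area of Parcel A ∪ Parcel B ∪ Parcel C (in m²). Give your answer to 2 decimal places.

103.50

By inclusion–exclusion:
Individual areas: |Parcel A| = 7, |Parcel B| = 54, |Parcel C| = 70.
|Parcel A∩Parcel B| = 3.5.
|Parcel A∩Parcel C| = 0.
|Parcel B∩Parcel C|: x∈[5,11], y∈[3,7] → 6·4 = 24.
|Parcel A∩Parcel B∩Parcel C| = 0.
|Parcel A ∪ Parcel B ∪ Parcel C| = 131 − 27.5 + 0 = 103.50.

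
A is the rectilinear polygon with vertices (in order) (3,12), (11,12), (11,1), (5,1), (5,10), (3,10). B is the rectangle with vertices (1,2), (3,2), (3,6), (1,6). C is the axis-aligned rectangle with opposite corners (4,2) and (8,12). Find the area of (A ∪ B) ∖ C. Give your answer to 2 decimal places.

|A ∪ B| = 78.
|(A ∪ B) ∩ C| = 32.
|(A ∪ B) ∖ C| = 78 − 32 = 46.00.

46.00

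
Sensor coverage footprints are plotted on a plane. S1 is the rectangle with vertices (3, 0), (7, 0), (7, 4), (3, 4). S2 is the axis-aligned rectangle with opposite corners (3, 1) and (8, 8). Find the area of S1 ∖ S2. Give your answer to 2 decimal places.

|S1∩S2|: x∈[3,7], y∈[1,4] → 4·3 = 12.
|S1| = 16.
|S1 ∖ S2| = |S1| − |S1∩S2| = 16 − 12 = 4.00.

4.00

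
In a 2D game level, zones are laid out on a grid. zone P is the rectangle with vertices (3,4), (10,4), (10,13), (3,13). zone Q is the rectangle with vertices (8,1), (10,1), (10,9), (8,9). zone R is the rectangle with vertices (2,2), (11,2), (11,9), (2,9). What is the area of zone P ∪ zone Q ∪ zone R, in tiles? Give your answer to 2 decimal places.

By inclusion–exclusion:
Individual areas: |zone P| = 63, |zone Q| = 16, |zone R| = 63.
|zone P∩zone Q|: x∈[8,10], y∈[4,9] → 2·5 = 10.
|zone P∩zone R|: x∈[3,10], y∈[4,9] → 7·5 = 35.
|zone Q∩zone R|: x∈[8,10], y∈[2,9] → 2·7 = 14.
|zone P∩zone Q∩zone R| = 10.
|zone P ∪ zone Q ∪ zone R| = 142 − 59 + 10 = 93.00.

93.00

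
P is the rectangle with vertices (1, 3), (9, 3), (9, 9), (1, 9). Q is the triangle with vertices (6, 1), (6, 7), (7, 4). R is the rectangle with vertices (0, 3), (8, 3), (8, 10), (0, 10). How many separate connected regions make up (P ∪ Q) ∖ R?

2

(P ∪ Q) ∖ R splits into 2 disjoint pieces (area 6, area 0.6667).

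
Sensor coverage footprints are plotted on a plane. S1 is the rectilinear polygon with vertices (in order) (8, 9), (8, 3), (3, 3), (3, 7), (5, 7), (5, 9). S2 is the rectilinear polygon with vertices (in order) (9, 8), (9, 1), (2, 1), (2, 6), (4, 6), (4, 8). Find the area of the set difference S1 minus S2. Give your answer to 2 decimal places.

4.00

|S1| = 26, |S1∩S2| = 22.
|S1 ∖ S2| = |S1| − |S1∩S2| = 26 − 22 = 4.00.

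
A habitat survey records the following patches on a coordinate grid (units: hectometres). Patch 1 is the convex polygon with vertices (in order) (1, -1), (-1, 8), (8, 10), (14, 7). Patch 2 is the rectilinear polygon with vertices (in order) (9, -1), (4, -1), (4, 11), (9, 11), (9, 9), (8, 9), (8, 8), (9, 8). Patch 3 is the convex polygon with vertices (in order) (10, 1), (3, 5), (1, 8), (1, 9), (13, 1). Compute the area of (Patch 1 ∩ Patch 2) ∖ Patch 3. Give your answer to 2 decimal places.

|Patch 1 ∩ Patch 2| = 35.0491.
|(Patch 1 ∩ Patch 2) ∩ Patch 3| = 9.3624.
|(Patch 1 ∩ Patch 2) ∖ Patch 3| = 35.0491 − 9.3624 = 25.69.

25.69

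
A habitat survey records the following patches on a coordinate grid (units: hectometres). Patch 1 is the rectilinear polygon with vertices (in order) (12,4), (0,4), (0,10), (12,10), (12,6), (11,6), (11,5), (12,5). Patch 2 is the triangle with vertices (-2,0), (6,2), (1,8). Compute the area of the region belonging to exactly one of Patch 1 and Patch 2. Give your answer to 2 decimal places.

81.33

|Patch 1| = 71, |Patch 2| = 29, |Patch 1∩Patch 2| = 9.3333.
|Patch 1 △ Patch 2| = |Patch 1| + |Patch 2| − 2·|Patch 1∩Patch 2| = 71 + 29 − 18.6667 = 81.33.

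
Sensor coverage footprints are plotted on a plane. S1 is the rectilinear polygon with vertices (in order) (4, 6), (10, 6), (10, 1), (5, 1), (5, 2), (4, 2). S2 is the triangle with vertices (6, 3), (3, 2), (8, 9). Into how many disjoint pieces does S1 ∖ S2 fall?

2

S1 ∖ S2 splits into 2 disjoint pieces (area 2.4143, area 20.8333).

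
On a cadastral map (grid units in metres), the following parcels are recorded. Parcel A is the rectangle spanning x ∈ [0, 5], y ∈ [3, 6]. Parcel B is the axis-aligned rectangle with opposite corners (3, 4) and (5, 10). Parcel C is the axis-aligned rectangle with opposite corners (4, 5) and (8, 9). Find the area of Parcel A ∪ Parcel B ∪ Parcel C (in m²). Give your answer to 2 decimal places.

By inclusion–exclusion:
Individual areas: |Parcel A| = 15, |Parcel B| = 12, |Parcel C| = 16.
|Parcel A∩Parcel B|: x∈[3,5], y∈[4,6] → 2·2 = 4.
|Parcel A∩Parcel C|: x∈[4,5], y∈[5,6] → 1·1 = 1.
|Parcel B∩Parcel C|: x∈[4,5], y∈[5,9] → 1·4 = 4.
|Parcel A∩Parcel B∩Parcel C| = 1.
|Parcel A ∪ Parcel B ∪ Parcel C| = 43 − 9 + 1 = 35.00.

35.00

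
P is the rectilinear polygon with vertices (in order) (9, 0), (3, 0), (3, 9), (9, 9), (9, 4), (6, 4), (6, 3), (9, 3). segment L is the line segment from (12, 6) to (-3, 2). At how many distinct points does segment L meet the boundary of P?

The segment meets the boundary at (3,3.6), (9,5.2).

2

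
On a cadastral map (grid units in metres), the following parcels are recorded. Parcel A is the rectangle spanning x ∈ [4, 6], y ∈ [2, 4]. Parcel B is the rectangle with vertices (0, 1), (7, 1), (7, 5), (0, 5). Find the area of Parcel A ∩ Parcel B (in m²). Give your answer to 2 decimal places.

4.00

|Parcel A∩Parcel B|: x∈[4,6], y∈[2,4] → 2·2 = 4.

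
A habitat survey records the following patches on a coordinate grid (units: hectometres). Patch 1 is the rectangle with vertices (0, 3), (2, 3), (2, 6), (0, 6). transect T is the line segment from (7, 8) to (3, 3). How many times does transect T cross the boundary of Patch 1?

0

The segment lies entirely outside Patch 1 and never meets its boundary.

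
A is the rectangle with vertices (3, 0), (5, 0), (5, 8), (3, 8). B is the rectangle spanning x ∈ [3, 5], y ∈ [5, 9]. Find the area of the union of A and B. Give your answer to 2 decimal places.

By inclusion–exclusion:
Individual areas: |A| = 16, |B| = 8.
|A∩B|: x∈[3,5], y∈[5,8] → 2·3 = 6.
|A ∪ B| = 24 − 6 = 18.00.

18.00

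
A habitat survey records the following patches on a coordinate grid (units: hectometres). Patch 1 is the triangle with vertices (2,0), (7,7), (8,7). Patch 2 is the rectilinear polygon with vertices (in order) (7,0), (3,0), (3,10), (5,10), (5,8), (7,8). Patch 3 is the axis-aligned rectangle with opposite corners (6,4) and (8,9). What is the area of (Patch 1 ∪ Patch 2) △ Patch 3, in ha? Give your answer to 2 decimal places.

|Patch 1 ∪ Patch 2| = 36.7.
|(Patch 1 ∪ Patch 2) ∩ Patch 3| = 4.5833.
|(Patch 1 ∪ Patch 2) △ Patch 3| = 36.7 + 10 − 9.1667 = 37.53.

37.53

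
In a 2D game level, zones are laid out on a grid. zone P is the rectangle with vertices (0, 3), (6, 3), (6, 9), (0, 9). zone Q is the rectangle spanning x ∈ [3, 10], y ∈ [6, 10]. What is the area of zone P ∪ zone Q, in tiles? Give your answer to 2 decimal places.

By inclusion–exclusion:
Individual areas: |zone P| = 36, |zone Q| = 28.
|zone P∩zone Q|: x∈[3,6], y∈[6,9] → 3·3 = 9.
|zone P ∪ zone Q| = 64 − 9 = 55.00.

55.00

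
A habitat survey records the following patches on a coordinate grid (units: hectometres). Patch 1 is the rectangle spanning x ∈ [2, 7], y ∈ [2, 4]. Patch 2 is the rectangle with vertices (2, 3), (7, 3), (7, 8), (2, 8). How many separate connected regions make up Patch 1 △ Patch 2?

2

Patch 1 △ Patch 2 splits into 2 disjoint pieces (area 5, area 20).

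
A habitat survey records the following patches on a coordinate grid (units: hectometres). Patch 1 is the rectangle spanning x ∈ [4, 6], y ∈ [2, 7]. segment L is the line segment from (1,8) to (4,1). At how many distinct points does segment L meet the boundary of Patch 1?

The segment lies entirely outside Patch 1 and never meets its boundary.

0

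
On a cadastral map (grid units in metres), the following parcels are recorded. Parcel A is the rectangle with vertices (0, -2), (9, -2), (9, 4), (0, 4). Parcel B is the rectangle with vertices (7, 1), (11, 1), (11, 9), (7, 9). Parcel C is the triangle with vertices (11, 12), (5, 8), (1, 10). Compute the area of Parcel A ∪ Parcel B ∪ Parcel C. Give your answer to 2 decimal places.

94.00

By inclusion–exclusion:
Individual areas: |Parcel A| = 54, |Parcel B| = 32, |Parcel C| = 14.
|Parcel A∩Parcel B|: x∈[7,9], y∈[1,4] → 2·3 = 6.
|Parcel A∩Parcel C| = 0.
|Parcel B∩Parcel C| = 0.
|Parcel A∩Parcel B∩Parcel C| = 0.
|Parcel A ∪ Parcel B ∪ Parcel C| = 100 − 6 + 0 = 94.00.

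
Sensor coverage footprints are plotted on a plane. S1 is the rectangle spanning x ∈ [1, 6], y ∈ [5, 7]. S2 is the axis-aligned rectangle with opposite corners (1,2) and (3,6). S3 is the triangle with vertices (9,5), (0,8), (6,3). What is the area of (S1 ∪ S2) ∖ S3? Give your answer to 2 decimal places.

|S1 ∪ S2| = 16.
|(S1 ∪ S2) ∩ S3| = 5.7.
|(S1 ∪ S2) ∖ S3| = 16 − 5.7 = 10.30.

10.30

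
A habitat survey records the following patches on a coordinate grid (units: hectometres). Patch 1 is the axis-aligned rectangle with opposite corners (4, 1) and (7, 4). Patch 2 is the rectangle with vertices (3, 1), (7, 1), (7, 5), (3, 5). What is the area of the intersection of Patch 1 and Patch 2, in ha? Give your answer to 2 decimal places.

9.00

|Patch 1∩Patch 2|: x∈[4,7], y∈[1,4] → 3·3 = 9.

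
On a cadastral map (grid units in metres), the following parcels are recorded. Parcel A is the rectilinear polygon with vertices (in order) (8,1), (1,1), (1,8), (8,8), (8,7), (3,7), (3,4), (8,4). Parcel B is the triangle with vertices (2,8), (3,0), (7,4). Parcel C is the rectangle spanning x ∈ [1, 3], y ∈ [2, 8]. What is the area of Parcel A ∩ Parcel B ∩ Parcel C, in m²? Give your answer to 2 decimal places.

3.35

The intersection is the polygon with vertices (2,8), (3,7.2), (3,7), (3,4), (3,2), (2.75,2).
By the shoelace formula its area is 3.35.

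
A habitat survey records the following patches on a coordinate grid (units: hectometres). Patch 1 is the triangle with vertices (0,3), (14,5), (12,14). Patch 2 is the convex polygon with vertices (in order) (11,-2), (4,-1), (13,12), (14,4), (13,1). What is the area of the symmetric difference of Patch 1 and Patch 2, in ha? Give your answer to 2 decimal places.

88.87

|Patch 1| = 65, |Patch 2| = 66.5, |Patch 1∩Patch 2| = 21.3136.
|Patch 1 △ Patch 2| = |Patch 1| + |Patch 2| − 2·|Patch 1∩Patch 2| = 65 + 66.5 − 42.6272 = 88.87.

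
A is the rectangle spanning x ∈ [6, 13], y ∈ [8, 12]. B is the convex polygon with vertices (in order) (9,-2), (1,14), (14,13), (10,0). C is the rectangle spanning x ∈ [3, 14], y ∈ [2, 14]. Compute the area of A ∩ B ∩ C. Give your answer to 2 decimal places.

27.53

The intersection is the polygon with vertices (6,12), (13,12), (13,9.75), (12.461,8), (6,8).
By the shoelace formula its area is 27.53.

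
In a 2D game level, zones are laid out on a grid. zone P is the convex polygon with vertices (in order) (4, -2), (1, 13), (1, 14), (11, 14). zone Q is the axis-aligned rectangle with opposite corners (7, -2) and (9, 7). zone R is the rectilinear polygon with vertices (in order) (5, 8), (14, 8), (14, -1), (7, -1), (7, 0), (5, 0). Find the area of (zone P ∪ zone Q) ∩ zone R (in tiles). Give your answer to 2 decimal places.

|zone P ∪ zone Q| = 98.4955.
|(zone P ∪ zone Q) ∩ zone R| = 28.01.

28.01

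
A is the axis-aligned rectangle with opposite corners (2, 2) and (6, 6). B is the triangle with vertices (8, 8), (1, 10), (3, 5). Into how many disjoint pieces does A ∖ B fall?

A ∖ B is a single connected region.

1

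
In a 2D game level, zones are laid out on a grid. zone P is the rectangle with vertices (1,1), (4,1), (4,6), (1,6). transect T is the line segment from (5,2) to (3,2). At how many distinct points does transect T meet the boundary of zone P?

The segment meets the boundary at (4,2).

1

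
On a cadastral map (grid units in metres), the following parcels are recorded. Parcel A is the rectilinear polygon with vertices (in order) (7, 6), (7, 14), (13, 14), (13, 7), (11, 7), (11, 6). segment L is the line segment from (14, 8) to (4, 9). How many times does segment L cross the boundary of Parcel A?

2

The segment meets the boundary at (7,8.7), (13,8.1).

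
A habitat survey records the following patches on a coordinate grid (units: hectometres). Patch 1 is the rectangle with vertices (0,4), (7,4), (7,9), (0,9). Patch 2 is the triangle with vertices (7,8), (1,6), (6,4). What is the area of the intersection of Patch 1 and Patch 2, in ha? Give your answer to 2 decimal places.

The intersection is the polygon with vertices (1,6), (7,8), (6,4).
By the shoelace formula its area is 11.00.

11.00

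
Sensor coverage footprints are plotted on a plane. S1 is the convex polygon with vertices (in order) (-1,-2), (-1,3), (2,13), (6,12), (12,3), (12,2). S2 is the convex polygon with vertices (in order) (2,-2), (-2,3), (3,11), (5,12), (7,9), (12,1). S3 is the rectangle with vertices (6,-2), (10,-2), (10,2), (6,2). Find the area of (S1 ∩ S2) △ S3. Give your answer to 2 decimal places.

101.36

|S1 ∩ S2| = 95.2097.
|(S1 ∩ S2) ∩ S3| = 4.9231.
|(S1 ∩ S2) △ S3| = 95.2097 + 16 − 9.8462 = 101.36.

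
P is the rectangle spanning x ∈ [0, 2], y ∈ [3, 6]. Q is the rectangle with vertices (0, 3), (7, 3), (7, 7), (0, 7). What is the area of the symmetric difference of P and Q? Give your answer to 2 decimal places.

|P∩Q|: x∈[0,2], y∈[3,6] → 2·3 = 6.
|P △ Q| = |P| + |Q| − 2·|P∩Q| = 6 + 28 − 12 = 22.00.

22.00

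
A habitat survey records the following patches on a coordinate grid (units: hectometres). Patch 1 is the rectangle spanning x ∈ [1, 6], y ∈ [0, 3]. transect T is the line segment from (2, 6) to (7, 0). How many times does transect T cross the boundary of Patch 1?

2

The segment meets the boundary at (6,1.2), (4.5,3).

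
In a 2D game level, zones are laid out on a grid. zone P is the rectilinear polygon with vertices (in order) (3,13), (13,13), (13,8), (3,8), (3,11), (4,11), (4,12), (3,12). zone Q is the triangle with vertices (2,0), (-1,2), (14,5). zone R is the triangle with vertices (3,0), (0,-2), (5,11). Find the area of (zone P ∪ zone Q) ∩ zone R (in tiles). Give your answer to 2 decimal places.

5.62

|zone P ∪ zone Q| = 68.5.
|(zone P ∪ zone Q) ∩ zone R| = 5.62.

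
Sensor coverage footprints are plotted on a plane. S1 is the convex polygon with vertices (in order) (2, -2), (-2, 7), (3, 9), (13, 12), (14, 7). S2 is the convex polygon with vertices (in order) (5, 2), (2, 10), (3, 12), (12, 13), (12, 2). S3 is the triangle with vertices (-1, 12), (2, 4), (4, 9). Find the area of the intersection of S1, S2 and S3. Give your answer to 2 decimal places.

The intersection is the polygon with vertices (3.667,9.2), (4,9), (3.161,6.903), (2.457,8.783), (3,9).
By the shoelace formula its area is 1.74.

1.74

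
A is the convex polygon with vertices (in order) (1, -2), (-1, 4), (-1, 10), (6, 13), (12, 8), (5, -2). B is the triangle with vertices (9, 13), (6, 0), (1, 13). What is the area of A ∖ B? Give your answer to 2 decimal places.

84.24

|A| = 128.5, |A∩B| = 44.2558.
|A ∖ B| = |A| − |A∩B| = 128.5 − 44.2558 = 84.24.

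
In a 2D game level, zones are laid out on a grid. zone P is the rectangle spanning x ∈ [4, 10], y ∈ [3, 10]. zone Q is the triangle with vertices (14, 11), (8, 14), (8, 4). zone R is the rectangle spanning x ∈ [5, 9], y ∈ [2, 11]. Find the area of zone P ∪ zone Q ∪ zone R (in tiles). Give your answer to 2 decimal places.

69.33

By inclusion–exclusion:
Individual areas: |zone P| = 42, |zone Q| = 30, |zone R| = 36.
|zone P∩zone Q| = 9.6667.
|zone P∩zone R|: x∈[5,9], y∈[3,10] → 4·7 = 28.
|zone Q∩zone R| = 6.4167.
|zone P∩zone Q∩zone R| = 5.4167.
|zone P ∪ zone Q ∪ zone R| = 108 − 44.0833 + 5.4167 = 69.33.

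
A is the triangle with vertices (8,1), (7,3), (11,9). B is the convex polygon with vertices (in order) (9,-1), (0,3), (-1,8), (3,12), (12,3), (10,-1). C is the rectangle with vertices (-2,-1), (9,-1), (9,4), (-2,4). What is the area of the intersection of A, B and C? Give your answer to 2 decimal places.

3.33

The intersection is the polygon with vertices (7.667,4), (9,4), (9,3.667), (8,1), (7,3).
By the shoelace formula its area is 3.33.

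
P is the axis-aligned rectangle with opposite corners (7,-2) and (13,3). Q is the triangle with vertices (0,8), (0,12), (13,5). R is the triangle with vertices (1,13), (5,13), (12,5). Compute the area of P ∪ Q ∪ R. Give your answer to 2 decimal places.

By inclusion–exclusion:
Individual areas: |P| = 30, |Q| = 26, |R| = 16.
|P∩Q| = 0.
|P∩R| = 0.
|Q∩R| = 0.5035.
|P∩Q∩R| = 0.
|P ∪ Q ∪ R| = 72 − 0.5035 + 0 = 71.50.

71.50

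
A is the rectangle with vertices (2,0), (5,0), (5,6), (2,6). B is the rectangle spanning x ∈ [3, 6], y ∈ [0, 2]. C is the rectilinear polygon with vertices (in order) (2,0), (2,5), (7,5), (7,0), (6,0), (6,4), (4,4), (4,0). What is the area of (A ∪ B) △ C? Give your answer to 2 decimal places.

|A ∪ B| = 20.
|(A ∪ B) ∩ C| = 11.
|(A ∪ B) △ C| = 20 + 17 − 22 = 15.00.

15.00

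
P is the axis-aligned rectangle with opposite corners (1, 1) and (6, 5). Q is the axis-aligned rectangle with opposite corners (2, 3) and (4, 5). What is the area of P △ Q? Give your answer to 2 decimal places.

16.00

|P∩Q|: x∈[2,4], y∈[3,5] → 2·2 = 4.
|P △ Q| = |P| + |Q| − 2·|P∩Q| = 20 + 4 − 8 = 16.00.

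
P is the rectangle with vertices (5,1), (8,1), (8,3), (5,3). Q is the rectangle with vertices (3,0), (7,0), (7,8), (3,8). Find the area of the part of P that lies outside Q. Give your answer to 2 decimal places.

|P∩Q|: x∈[5,7], y∈[1,3] → 2·2 = 4.
|P| = 6.
|P ∖ Q| = |P| − |P∩Q| = 6 − 4 = 2.00.

2.00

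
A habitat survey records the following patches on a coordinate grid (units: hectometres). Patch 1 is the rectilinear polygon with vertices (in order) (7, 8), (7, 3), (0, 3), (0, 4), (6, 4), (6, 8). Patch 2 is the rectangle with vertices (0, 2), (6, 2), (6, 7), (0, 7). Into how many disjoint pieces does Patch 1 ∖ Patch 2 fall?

Patch 1 ∖ Patch 2 is a single connected region.

1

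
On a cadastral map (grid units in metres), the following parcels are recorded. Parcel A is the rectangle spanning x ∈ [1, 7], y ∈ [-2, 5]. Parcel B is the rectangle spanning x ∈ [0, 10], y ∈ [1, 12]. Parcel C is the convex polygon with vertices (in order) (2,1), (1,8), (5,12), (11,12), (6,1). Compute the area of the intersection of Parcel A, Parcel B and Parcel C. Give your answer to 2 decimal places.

20.04

The intersection is the polygon with vertices (7,5), (7,3.2), (6,1), (2,1), (1.429,5).
By the shoelace formula its area is 20.04.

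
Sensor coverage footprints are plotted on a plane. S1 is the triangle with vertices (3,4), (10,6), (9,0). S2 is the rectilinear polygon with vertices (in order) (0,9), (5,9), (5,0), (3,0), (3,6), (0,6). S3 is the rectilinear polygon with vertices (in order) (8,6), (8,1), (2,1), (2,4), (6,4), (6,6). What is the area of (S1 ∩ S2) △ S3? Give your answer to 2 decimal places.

|S1 ∩ S2| = 1.9048.
|(S1 ∩ S2) ∩ S3| = 1.3333.
|(S1 ∩ S2) △ S3| = 1.9048 + 22 − 2.6667 = 21.24.

21.24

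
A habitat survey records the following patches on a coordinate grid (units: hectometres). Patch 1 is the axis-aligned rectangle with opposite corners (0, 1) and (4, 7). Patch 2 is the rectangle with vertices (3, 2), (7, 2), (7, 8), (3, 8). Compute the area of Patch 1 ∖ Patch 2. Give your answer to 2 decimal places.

19.00

|Patch 1∩Patch 2|: x∈[3,4], y∈[2,7] → 1·5 = 5.
|Patch 1| = 24.
|Patch 1 ∖ Patch 2| = |Patch 1| − |Patch 1∩Patch 2| = 24 − 5 = 19.00.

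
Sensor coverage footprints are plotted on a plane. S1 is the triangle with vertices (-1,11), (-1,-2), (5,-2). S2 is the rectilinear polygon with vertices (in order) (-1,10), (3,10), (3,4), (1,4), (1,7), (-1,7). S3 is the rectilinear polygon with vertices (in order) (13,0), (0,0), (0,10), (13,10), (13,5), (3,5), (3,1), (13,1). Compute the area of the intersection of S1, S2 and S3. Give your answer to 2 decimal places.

2.42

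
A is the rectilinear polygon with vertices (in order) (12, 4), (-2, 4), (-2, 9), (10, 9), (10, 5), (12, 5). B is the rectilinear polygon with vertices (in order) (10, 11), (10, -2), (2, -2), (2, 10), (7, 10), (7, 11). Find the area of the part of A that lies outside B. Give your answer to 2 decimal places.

22.00

|A| = 62, |A∩B| = 40.
|A ∖ B| = |A| − |A∩B| = 62 − 40 = 22.00.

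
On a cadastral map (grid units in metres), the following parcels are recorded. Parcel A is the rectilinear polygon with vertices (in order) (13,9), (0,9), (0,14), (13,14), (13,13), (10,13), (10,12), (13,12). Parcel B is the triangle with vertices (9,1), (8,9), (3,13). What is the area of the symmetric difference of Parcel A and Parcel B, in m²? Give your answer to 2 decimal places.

68.00

|Parcel A| = 62, |Parcel B| = 18, |Parcel A∩Parcel B| = 6.
|Parcel A △ Parcel B| = |Parcel A| + |Parcel B| − 2·|Parcel A∩Parcel B| = 62 + 18 − 12 = 68.00.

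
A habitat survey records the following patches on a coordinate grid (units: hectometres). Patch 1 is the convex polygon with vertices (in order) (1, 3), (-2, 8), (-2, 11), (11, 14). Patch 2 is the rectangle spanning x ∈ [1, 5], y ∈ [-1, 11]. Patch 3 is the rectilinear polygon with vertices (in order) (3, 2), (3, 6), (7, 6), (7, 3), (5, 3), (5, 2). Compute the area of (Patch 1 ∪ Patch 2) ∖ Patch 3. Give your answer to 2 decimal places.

|Patch 1 ∪ Patch 2| = 85.8.
|(Patch 1 ∪ Patch 2) ∩ Patch 3| = 8.
|(Patch 1 ∪ Patch 2) ∖ Patch 3| = 85.8 − 8 = 77.80.

77.80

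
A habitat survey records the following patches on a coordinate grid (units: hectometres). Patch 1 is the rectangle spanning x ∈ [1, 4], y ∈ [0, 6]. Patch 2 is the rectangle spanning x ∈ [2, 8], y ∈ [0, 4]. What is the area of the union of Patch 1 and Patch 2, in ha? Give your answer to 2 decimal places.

34.00

By inclusion–exclusion:
Individual areas: |Patch 1| = 18, |Patch 2| = 24.
|Patch 1∩Patch 2|: x∈[2,4], y∈[0,4] → 2·4 = 8.
|Patch 1 ∪ Patch 2| = 42 − 8 = 34.00.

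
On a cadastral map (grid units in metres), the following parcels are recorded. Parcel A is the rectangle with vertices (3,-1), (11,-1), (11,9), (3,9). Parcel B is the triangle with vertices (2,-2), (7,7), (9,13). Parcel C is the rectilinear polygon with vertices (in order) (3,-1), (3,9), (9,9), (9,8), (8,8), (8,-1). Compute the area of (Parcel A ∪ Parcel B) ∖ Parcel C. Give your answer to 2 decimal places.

|Parcel A ∪ Parcel B| = 81.2381.
|(Parcel A ∪ Parcel B) ∩ Parcel C| = 51.
|(Parcel A ∪ Parcel B) ∖ Parcel C| = 81.2381 − 51 = 30.24.

30.24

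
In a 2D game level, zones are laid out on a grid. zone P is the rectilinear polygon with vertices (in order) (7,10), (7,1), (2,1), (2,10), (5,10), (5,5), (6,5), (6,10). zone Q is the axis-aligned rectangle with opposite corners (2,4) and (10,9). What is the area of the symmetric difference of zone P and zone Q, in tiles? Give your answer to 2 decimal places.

38.00

|zone P| = 40, |zone Q| = 40, |zone P∩zone Q| = 21.
|zone P △ zone Q| = |zone P| + |zone Q| − 2·|zone P∩zone Q| = 40 + 40 − 42 = 38.00.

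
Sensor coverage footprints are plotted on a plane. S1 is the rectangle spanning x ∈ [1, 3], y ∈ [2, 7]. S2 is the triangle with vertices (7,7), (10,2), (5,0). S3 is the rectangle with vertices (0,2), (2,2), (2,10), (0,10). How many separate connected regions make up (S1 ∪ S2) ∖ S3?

2

(S1 ∪ S2) ∖ S3 splits into 2 disjoint pieces (area 5, area 15.5).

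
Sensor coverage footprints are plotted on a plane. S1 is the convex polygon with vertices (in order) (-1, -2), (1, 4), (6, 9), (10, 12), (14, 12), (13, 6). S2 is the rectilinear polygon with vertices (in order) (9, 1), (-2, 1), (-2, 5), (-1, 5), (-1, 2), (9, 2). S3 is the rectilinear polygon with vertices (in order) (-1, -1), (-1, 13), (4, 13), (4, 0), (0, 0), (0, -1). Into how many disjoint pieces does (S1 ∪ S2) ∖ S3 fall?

3

(S1 ∪ S2) ∖ S3 splits into 3 disjoint pieces (area 4, area 70.0179, area 2.3333).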